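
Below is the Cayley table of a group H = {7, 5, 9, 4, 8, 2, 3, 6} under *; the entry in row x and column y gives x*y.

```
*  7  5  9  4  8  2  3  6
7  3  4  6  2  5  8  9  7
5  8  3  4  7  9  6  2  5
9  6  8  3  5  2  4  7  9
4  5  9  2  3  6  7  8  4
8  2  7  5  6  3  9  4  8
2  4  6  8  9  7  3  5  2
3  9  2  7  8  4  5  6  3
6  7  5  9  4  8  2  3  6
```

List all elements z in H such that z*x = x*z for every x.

An element z is central iff its row equals its column in the table.
For 8: 8*2 = 9 ≠ 7 = 2*8, so 8 ∉ Z.
Checking each element this way leaves Z(H) = {3, 6}.

{3, 6}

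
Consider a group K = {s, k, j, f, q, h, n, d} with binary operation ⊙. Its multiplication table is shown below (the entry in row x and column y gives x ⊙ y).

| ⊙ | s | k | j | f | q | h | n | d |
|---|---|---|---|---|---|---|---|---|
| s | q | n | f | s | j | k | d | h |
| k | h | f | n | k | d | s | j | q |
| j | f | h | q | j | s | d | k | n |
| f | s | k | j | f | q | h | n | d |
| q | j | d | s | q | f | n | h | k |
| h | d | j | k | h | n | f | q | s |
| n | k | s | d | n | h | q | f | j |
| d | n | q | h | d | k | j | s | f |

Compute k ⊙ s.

h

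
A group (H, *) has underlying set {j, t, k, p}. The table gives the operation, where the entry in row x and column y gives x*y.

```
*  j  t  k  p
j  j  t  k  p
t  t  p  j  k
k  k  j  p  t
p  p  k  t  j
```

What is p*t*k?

p*t = k
k*k = p

p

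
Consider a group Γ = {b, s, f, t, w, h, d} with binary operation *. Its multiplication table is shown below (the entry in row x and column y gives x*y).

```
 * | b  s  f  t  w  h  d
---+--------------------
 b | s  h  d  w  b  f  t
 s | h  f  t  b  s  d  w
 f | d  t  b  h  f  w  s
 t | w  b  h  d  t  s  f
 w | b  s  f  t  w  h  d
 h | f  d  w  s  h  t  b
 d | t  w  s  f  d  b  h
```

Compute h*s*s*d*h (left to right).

b

h*s = d
d*s = w
w*d = d
d*h = b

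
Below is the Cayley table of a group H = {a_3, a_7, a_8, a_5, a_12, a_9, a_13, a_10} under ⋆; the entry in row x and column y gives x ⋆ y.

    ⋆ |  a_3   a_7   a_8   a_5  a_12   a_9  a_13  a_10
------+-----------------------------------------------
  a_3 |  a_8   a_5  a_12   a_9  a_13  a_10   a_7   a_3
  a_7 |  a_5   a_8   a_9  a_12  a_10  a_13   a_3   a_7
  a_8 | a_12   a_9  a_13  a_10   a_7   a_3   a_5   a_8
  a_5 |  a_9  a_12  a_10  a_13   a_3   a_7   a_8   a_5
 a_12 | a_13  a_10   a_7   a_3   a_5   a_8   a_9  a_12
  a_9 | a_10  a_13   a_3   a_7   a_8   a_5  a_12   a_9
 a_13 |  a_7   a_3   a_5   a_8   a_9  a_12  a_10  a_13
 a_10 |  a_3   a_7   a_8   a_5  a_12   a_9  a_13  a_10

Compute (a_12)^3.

a_12^1 = a_12
a_12^2 = a_12 ⋆ a_12 = a_5
a_12^3 = a_5 ⋆ a_12 = a_3

a_3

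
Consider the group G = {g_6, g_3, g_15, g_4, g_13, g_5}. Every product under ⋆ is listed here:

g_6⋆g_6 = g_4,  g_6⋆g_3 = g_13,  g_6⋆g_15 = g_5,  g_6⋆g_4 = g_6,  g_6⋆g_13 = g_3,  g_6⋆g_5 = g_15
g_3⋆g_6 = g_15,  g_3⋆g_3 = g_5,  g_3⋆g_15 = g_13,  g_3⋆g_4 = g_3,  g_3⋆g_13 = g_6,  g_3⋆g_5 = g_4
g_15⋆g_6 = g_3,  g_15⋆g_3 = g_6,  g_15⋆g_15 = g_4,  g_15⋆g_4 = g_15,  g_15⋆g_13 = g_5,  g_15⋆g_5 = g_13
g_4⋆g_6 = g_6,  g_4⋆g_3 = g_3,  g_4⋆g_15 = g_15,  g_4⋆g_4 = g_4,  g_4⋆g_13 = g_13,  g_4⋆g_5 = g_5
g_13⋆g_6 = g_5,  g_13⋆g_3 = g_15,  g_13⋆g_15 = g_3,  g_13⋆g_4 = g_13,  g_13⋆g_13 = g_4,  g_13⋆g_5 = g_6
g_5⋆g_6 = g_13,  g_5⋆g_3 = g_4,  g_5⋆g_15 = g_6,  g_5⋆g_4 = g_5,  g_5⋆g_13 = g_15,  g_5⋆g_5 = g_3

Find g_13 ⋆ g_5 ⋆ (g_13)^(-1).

g_3

The identity is g_4. In row g_13, the entry g_4 sits in column g_13, so g_13^(-1) = g_13.
g_13 ⋆ g_5 = g_6
g_6 ⋆ g_13 = g_3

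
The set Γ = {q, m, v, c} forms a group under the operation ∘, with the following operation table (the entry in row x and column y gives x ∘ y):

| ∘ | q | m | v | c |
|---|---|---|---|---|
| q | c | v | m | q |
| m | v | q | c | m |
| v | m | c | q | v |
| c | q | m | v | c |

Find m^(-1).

v

First locate the identity: row c matches the header, so c is the identity.
Scan row m for c: m ∘ v = c. Hence m^(-1) = v.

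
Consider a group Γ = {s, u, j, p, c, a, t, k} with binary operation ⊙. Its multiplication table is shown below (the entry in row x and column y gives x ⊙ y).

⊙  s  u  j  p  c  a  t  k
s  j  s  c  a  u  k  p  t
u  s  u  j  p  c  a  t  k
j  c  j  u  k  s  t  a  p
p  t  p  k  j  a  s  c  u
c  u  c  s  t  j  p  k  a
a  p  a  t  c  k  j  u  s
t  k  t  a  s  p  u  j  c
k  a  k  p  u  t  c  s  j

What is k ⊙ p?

u

Read row k, column p: k ⊙ p = u.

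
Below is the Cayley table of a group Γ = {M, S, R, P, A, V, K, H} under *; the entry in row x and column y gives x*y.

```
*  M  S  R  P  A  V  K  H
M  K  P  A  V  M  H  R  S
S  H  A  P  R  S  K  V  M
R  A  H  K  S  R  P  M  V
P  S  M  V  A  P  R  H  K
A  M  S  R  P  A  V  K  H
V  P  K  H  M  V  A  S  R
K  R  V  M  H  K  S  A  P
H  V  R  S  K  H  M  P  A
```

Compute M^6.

K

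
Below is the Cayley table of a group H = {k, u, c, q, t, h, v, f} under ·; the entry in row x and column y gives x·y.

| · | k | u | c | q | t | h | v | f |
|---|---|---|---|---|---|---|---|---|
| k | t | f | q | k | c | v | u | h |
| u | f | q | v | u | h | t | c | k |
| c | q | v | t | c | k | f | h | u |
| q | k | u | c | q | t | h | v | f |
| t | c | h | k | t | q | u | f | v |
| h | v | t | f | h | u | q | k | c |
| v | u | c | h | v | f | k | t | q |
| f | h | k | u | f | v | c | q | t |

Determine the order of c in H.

4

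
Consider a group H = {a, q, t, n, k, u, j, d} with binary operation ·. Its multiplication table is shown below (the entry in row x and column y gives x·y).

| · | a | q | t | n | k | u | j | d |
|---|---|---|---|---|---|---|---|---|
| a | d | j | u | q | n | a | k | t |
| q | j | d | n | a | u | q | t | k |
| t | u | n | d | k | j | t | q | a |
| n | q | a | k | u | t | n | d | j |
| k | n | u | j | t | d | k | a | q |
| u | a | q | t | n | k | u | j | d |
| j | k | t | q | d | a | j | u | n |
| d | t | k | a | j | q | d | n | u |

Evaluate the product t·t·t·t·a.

t·t = d
d·t = a
a·t = u
u·a = a

a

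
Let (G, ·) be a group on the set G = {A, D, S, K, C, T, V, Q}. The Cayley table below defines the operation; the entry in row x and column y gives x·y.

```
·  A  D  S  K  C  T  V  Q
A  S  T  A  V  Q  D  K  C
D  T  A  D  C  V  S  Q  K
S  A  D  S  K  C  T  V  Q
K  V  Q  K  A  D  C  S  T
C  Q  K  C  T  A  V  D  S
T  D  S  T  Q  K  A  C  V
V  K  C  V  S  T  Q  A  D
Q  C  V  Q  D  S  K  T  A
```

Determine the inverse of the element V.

K

First locate the identity: row S matches the header, so S is the identity.
Scan row V for S: V·K = S. Hence V^(-1) = K.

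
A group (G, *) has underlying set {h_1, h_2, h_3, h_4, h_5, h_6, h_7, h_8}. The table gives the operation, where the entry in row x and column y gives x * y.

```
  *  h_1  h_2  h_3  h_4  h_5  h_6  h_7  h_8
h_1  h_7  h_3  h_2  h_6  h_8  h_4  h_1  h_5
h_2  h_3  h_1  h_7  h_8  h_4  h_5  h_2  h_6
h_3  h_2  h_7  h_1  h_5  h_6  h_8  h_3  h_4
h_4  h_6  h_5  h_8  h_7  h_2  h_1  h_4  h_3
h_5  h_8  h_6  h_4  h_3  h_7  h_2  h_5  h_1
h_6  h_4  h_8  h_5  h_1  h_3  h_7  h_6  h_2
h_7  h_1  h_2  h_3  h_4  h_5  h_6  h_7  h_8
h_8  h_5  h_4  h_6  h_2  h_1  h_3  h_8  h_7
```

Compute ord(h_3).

The identity element is h_7 (its row matches the header).
h_3^1 = h_3
h_3^2 = h_3 * h_3 = h_1
h_3^3 = h_1 * h_3 = h_2
h_3^4 = h_2 * h_3 = h_7
The first power of h_3 equal to the identity is h_3^4, so ord(h_3) = 4.

4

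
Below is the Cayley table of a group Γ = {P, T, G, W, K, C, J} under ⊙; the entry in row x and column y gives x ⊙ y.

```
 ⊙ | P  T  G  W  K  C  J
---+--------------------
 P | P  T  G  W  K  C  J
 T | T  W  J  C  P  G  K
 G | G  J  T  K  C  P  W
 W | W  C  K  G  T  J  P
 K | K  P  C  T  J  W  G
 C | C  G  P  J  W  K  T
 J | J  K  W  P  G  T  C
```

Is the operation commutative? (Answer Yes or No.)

Check whether the table is symmetric across its main diagonal.
Every entry (row x, col y) equals the entry (row y, col x), so Γ is abelian.
(In fact Γ ≅ the cyclic group Z_7.)

Yes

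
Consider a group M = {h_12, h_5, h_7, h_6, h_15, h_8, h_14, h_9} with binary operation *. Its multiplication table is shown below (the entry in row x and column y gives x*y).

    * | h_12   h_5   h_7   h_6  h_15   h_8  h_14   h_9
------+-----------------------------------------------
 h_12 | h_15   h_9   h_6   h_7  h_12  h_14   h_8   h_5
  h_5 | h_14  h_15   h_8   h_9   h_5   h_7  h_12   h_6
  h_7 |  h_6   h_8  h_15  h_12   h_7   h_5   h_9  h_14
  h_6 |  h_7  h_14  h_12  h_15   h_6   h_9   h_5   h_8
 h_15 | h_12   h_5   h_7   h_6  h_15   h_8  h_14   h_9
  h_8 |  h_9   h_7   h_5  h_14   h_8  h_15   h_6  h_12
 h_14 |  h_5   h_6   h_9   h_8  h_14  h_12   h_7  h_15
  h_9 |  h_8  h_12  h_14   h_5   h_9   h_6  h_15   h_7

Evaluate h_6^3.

h_6^1 = h_6
h_6^2 = h_6*h_6 = h_15
h_6^3 = h_15*h_6 = h_6
(Structurally, M here is isomorphic to the dihedral group D_4.)

h_6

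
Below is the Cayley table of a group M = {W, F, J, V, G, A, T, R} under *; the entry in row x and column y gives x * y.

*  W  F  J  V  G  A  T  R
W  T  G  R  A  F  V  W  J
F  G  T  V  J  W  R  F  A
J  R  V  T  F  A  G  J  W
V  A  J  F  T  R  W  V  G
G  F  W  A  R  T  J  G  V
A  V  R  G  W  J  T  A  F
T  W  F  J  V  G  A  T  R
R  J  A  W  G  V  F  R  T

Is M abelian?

Check whether the table is symmetric across its main diagonal.
Every entry (row x, col y) equals the entry (row y, col x), so M is abelian.

Yes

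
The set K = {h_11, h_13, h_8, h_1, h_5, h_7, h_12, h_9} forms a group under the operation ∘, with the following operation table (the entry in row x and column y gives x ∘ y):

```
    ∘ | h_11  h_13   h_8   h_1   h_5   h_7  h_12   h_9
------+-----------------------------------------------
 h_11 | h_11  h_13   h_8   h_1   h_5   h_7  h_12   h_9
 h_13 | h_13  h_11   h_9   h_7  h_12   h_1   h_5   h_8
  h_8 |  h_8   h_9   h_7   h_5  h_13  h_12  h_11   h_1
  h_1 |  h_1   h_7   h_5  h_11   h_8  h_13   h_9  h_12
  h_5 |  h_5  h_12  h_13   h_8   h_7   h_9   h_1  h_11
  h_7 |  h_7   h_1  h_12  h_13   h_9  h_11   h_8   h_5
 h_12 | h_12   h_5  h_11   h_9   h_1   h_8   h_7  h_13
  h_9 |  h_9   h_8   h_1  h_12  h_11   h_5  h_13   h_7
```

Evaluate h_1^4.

h_11

h_1^1 = h_1
h_1^2 = h_1 ∘ h_1 = h_11
h_1^3 = h_11 ∘ h_1 = h_1
h_1^4 = h_1 ∘ h_1 = h_11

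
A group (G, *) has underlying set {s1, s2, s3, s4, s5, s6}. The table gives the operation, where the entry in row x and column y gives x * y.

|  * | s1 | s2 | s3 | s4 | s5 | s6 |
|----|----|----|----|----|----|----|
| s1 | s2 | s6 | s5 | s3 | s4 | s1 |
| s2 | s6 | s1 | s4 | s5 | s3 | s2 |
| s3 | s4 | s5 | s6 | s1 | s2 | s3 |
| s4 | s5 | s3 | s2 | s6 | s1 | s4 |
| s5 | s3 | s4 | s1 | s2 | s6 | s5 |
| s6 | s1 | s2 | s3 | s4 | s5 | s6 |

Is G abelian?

No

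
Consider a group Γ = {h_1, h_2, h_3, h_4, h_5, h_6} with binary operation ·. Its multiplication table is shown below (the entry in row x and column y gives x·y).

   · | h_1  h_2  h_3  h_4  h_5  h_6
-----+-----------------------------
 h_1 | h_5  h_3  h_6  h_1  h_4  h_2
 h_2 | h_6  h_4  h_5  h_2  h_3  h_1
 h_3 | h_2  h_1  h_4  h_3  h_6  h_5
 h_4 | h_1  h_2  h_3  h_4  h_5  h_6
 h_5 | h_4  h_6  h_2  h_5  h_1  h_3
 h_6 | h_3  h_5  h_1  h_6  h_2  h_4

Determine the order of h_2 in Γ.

The identity element is h_4 (its row matches the header).
h_2^1 = h_2
h_2^2 = h_2·h_2 = h_4
The first power of h_2 equal to the identity is h_2^2, so ord(h_2) = 2.

2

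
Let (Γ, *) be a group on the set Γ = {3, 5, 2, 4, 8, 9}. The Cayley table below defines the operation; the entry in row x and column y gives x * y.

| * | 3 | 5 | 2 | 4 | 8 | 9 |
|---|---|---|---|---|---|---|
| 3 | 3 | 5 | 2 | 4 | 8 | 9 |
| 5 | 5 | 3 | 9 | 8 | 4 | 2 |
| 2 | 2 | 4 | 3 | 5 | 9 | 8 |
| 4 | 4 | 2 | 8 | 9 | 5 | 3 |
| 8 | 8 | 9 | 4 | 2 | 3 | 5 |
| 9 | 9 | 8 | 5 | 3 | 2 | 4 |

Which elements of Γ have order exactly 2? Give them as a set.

Identity is 3. Compute the order of each non-identity element by repeated multiplication:
  5: 5 → 3  (order 2)
  2: 2 → 3  (order 2)
  4: 4 → 9 → 3  (order 3)
  8: 8 → 3  (order 2)
  9: 9 → 4 → 3  (order 3)
Elements of order 2: {2, 5, 8}.

{2, 5, 8}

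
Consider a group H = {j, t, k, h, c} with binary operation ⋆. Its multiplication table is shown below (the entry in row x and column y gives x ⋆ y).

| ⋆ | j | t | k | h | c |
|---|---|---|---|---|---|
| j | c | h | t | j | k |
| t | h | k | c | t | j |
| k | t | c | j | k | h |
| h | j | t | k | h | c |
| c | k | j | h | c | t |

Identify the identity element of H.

h

The identity e satisfies e ⋆ x = x for all x, so its row in the table reproduces the column headers.
Row h reads: j, t, k, h, c — exactly the header order. So h is the identity.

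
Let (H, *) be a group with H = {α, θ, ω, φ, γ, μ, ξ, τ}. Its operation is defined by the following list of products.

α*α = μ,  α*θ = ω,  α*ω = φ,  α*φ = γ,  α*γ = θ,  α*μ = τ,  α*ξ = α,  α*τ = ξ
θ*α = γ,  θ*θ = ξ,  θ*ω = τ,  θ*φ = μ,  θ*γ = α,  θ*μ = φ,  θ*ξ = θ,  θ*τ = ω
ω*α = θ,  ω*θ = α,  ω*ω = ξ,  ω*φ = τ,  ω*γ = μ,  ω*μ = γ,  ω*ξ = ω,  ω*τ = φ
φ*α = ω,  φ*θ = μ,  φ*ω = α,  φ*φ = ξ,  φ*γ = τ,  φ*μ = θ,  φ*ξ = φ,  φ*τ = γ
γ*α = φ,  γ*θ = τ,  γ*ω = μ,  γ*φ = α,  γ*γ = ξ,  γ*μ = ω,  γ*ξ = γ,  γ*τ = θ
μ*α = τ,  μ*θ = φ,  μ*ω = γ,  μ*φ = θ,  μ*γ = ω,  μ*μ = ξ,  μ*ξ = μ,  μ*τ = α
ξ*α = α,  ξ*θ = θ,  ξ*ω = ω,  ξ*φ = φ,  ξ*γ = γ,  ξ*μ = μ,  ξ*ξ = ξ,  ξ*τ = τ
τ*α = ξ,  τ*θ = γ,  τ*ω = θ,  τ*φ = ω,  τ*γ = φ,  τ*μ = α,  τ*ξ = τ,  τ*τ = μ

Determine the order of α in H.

The identity element is ξ (its row matches the header).
α^1 = α
α^2 = α * α = μ
α^3 = μ * α = τ
α^4 = τ * α = ξ
The first power of α equal to the identity is α^4, so ord(α) = 4.

4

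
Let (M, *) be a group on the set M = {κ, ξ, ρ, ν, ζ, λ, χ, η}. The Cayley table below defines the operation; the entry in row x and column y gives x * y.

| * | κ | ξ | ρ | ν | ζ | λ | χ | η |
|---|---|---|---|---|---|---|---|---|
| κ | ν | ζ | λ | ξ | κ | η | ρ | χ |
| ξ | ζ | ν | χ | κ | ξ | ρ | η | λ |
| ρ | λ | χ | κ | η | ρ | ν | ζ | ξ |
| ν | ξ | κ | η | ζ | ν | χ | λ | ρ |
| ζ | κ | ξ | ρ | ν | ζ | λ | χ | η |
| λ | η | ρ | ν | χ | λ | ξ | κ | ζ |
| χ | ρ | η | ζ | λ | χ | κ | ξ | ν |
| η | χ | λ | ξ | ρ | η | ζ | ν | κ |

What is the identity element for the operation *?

ζ

The identity e satisfies e * x = x for all x, so its row in the table reproduces the column headers.
Row ζ reads: κ, ξ, ρ, ν, ζ, λ, χ, η — exactly the header order. So ζ is the identity.
(Structurally, M here is isomorphic to the cyclic group Z_8.)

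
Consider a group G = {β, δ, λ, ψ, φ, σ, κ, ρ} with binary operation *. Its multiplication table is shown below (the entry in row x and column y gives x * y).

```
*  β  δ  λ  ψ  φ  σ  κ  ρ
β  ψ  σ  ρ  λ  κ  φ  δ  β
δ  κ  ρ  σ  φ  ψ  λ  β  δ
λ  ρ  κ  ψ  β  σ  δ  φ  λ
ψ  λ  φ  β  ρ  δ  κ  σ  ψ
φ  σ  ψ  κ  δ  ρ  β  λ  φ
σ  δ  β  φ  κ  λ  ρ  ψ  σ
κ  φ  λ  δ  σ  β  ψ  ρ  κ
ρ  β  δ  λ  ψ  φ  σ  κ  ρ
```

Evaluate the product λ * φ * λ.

λ * φ = σ
σ * λ = φ
(Structurally, G here is isomorphic to the dihedral group D_4.)

φ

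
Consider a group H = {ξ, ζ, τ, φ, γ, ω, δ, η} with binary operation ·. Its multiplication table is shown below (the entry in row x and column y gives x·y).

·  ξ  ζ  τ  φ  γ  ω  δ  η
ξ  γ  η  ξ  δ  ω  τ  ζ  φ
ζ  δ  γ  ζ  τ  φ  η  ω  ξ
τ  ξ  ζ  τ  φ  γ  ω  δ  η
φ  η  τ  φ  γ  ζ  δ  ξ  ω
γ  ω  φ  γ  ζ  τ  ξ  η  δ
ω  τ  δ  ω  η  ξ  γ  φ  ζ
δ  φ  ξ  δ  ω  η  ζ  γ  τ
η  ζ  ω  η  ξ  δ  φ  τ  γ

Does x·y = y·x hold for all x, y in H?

φ·δ = ξ but δ·φ = ω.
Since φ and δ do not commute, H is not abelian.

No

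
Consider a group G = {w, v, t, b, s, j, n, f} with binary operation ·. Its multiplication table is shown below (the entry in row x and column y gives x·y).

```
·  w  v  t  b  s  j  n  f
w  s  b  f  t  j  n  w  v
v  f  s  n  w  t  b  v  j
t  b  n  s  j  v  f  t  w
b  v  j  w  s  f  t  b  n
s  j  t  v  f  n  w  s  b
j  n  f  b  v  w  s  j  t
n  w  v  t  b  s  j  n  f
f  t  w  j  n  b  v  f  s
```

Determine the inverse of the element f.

b

First locate the identity: row n matches the header, so n is the identity.
Scan row f for n: f·b = n. Hence f^(-1) = b.
(Structurally, G here is isomorphic to the quaternion group Q_8.)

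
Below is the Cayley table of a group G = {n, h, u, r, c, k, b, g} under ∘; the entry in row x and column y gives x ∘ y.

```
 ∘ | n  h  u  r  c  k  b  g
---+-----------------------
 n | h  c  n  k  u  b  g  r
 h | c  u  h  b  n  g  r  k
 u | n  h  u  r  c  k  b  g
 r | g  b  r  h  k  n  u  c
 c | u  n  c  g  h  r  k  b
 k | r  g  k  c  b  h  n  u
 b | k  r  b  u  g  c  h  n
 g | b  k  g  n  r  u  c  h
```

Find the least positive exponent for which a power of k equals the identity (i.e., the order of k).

The identity element is u (its row matches the header).
k^1 = k
k^2 = k ∘ k = h
k^3 = h ∘ k = g
k^4 = g ∘ k = u
The first power of k equal to the identity is k^4, so ord(k) = 4.

4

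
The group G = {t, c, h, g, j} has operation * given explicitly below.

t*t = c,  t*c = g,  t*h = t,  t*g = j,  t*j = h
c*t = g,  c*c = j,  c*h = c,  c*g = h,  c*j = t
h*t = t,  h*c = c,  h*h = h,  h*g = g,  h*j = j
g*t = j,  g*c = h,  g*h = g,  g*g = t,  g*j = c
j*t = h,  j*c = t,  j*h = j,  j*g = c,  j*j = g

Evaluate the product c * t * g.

t

c * t = g
g * g = t
(Structurally, G here is isomorphic to the cyclic group Z_5.)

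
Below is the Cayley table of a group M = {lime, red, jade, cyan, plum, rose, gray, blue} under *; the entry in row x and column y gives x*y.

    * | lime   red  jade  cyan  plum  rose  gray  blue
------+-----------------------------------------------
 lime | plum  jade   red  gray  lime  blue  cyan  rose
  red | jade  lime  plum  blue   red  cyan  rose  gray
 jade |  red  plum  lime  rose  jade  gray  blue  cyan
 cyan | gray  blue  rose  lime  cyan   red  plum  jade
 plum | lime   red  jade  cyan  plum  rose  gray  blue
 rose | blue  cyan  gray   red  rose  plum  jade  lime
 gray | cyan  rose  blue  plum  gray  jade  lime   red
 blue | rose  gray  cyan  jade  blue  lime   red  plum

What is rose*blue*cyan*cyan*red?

rose*blue = lime
lime*cyan = gray
gray*cyan = plum
plum*red = red

red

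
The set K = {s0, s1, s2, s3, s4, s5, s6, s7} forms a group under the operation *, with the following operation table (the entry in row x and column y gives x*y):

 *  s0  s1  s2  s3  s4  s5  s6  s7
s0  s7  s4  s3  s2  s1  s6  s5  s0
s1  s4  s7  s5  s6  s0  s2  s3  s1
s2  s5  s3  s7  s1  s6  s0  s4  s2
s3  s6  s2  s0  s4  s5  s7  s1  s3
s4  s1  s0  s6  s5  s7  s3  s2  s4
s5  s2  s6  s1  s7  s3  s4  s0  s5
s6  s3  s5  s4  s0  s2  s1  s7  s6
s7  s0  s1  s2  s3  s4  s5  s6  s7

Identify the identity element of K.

The identity e satisfies e*x = x for all x, so its row in the table reproduces the column headers.
Row s7 reads: s0, s1, s2, s3, s4, s5, s6, s7 — exactly the header order. So s7 is the identity.

s7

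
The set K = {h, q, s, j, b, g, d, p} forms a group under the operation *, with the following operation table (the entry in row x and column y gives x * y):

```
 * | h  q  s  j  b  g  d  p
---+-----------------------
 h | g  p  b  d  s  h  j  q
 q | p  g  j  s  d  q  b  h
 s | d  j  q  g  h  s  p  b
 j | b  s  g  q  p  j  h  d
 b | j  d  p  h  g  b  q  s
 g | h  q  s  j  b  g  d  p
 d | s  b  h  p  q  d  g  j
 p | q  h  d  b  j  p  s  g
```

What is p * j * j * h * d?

d

p * j = b
b * j = h
h * h = g
g * d = d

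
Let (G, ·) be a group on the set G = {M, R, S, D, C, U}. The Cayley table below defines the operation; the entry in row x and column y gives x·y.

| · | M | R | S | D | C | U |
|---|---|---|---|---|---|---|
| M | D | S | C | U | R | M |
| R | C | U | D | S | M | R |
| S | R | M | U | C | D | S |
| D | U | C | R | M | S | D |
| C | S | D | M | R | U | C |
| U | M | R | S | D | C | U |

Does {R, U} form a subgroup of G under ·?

{R, U} contains the identity U.
Checking products: every product of two elements of {R, U} (read from the table) lies in {R, U}, so the set is closed.
In a finite group, a nonempty closed subset is a subgroup. So {R, U} ≤ G.
(Structurally, G here is isomorphic to the symmetric group S_3.)

Yes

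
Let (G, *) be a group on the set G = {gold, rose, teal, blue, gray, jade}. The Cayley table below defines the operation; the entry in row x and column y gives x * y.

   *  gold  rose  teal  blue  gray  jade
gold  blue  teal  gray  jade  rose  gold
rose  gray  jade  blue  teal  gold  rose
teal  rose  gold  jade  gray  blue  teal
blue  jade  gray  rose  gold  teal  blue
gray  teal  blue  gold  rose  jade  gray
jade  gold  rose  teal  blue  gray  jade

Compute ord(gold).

3

The identity element is jade (its row matches the header).
gold^1 = gold
gold^2 = gold * gold = blue
gold^3 = blue * gold = jade
The first power of gold equal to the identity is gold^3, so ord(gold) = 3.
(Structurally, G here is isomorphic to the symmetric group S_3.)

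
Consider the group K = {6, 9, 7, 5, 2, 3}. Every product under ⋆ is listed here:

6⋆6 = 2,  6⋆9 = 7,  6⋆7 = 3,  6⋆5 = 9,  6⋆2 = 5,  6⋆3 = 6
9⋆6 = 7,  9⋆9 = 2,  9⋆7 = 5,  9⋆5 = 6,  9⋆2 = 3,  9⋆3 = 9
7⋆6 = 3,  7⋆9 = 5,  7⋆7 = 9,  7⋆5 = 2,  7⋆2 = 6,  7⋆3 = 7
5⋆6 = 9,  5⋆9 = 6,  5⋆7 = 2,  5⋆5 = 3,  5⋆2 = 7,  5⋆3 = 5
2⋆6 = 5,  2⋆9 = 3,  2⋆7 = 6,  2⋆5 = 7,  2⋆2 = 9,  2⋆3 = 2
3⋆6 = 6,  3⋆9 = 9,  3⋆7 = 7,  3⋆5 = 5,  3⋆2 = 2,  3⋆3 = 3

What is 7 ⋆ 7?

9

Read row 7, column 7: 7 ⋆ 7 = 9.
(Structurally, K here is isomorphic to the cyclic group Z_6.)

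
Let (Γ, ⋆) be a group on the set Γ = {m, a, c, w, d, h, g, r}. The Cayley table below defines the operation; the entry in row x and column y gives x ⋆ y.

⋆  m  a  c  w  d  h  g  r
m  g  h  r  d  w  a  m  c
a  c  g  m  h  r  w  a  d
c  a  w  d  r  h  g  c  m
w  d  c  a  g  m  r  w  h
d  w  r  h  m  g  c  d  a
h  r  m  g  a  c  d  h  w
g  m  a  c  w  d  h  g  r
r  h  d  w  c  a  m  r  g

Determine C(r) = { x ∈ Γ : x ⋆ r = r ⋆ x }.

Compare row r with column r entry by entry.
a ⋆ r = d = r ⋆ a, so a commutes with r.
h ⋆ r = w but r ⋆ h = m, so h does not.
Collecting the elements that commute with r: C(r) = {a, d, g, r}.

{a, d, g, r}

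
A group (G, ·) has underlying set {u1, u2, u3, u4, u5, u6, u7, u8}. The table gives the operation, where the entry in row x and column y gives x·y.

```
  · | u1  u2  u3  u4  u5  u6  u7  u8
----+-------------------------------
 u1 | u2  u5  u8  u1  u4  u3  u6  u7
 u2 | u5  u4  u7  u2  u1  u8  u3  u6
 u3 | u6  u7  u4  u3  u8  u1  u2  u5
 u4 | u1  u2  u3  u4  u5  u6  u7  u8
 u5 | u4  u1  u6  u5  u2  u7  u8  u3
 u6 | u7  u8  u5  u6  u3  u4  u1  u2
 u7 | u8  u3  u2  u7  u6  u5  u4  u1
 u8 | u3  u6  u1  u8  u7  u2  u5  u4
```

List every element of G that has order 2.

{u2, u3, u6, u7, u8}

Identity is u4. Compute the order of each non-identity element by repeated multiplication:
  u1: u1 → u2 → u5 → u4  (order 4)
  u2: u2 → u4  (order 2)
  u3: u3 → u4  (order 2)
  u5: u5 → u2 → u1 → u4  (order 4)
  u6: u6 → u4  (order 2)
  u7: u7 → u4  (order 2)
  u8: u8 → u4  (order 2)
Elements of order 2: {u2, u3, u6, u7, u8}.
(Structurally, G here is isomorphic to the dihedral group D_4.)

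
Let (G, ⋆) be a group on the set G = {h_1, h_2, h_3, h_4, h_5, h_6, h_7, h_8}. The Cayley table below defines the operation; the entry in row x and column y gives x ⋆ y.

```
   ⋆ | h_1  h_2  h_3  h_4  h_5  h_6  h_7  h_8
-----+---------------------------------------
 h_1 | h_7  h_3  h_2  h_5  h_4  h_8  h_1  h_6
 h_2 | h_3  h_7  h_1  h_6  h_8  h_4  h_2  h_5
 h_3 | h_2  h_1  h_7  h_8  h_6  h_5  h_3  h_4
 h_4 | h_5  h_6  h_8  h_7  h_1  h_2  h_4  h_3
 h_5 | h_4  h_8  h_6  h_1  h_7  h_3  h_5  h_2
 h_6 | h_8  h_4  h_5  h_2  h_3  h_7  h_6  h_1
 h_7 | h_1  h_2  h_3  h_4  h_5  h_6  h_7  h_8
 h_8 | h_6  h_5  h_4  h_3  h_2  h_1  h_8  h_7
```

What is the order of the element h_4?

2

The identity element is h_7 (its row matches the header).
h_4^1 = h_4
h_4^2 = h_4 ⋆ h_4 = h_7
The first power of h_4 equal to the identity is h_4^2, so ord(h_4) = 2.
(Structurally, G here is isomorphic to the elementary abelian group (Z_2)^3.)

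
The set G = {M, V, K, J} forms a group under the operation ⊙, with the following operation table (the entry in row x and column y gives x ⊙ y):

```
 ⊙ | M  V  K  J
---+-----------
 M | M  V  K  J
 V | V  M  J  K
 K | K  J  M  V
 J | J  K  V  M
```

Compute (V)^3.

V^1 = V
V^2 = V ⊙ V = M
V^3 = M ⊙ V = V

V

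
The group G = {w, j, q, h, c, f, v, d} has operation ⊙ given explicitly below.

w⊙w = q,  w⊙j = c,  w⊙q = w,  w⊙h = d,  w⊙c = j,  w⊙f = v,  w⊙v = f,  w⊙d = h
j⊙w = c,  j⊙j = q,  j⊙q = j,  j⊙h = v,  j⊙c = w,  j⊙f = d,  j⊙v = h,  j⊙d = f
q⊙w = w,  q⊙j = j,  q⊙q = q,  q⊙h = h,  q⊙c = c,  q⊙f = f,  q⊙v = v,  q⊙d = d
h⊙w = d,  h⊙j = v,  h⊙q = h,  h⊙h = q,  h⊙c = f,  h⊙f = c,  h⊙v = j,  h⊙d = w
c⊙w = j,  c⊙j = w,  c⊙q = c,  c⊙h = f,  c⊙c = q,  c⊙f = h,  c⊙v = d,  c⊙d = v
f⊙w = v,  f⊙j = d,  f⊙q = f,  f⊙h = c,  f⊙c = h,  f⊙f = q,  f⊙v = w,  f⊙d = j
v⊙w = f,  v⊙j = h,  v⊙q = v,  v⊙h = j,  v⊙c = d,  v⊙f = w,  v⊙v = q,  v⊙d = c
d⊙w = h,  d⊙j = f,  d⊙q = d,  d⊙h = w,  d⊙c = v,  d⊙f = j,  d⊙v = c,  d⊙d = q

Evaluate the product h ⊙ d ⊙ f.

v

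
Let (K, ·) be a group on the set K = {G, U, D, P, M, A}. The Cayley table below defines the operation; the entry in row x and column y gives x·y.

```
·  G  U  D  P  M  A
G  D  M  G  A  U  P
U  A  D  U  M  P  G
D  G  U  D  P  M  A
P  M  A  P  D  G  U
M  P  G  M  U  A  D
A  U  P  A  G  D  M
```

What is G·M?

U

Read row G, column M: G·M = U.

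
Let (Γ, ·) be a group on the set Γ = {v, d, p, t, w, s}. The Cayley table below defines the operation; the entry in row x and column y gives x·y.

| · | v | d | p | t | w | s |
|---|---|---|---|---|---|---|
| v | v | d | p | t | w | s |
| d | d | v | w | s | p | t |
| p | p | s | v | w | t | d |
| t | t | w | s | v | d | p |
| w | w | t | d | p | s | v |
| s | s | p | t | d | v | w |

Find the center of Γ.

{v}

An element z is central iff its row equals its column in the table.
For p: p·s = d ≠ t = s·p, so p ∉ Z.
Checking each element this way leaves Z(Γ) = {v}.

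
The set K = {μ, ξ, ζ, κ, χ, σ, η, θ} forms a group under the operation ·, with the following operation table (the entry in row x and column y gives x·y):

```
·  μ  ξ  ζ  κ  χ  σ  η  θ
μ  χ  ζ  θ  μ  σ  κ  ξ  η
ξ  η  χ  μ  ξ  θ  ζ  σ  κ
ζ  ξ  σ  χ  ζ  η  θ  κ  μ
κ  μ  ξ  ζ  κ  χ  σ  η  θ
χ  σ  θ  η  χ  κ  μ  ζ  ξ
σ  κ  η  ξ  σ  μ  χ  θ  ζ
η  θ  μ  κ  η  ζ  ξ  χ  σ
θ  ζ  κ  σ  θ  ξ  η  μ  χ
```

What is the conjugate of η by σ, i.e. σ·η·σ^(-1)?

The identity is κ. In row σ, the entry κ sits in column μ, so σ^(-1) = μ.
σ·η = θ
θ·μ = ζ

ζ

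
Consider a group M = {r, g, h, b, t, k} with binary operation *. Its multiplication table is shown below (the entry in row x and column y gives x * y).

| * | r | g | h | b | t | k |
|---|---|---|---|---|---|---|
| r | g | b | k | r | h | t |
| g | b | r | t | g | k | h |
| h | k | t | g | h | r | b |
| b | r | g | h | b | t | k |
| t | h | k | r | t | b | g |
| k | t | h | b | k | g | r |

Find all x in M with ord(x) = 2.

Identity is b. Compute the order of each non-identity element by repeated multiplication:
  r: r → g → b  (order 3)
  g: g → r → b  (order 3)
  h: h → g → t → r → k → b  (order 6)
  t: t → b  (order 2)
  k: k → r → t → g → h → b  (order 6)
Elements of order 2: {t}.

{t}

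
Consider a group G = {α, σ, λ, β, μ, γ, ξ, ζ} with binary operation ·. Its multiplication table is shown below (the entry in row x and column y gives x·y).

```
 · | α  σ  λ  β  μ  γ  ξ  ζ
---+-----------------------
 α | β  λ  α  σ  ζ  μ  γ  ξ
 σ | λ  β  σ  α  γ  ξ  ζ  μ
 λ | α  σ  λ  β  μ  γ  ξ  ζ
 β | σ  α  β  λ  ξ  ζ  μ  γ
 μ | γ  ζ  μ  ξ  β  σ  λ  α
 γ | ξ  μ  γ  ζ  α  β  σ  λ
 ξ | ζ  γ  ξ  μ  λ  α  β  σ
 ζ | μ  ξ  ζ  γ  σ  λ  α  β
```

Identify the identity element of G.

λ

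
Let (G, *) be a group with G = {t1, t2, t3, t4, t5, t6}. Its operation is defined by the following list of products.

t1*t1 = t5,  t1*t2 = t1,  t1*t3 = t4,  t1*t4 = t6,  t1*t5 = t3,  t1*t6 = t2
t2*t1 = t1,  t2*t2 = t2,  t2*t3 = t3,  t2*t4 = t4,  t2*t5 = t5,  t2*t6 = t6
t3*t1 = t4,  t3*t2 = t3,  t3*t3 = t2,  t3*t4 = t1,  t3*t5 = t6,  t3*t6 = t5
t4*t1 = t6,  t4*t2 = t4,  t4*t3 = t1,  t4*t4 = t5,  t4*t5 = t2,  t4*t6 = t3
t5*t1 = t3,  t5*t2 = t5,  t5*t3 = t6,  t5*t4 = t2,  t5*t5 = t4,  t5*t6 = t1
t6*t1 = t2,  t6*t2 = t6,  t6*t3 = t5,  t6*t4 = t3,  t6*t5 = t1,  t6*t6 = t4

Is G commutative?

Yes

Check whether the table is symmetric across its main diagonal.
Every entry (row x, col y) equals the entry (row y, col x), so G is abelian.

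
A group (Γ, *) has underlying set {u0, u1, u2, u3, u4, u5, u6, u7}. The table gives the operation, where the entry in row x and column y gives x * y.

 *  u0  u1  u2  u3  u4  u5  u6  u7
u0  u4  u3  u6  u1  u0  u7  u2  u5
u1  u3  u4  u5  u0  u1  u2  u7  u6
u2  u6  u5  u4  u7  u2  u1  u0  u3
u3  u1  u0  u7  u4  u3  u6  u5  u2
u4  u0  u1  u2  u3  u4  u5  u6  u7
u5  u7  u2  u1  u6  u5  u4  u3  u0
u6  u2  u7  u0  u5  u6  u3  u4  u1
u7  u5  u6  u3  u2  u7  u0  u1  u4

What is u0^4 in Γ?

u0^1 = u0
u0^2 = u0 * u0 = u4
u0^3 = u4 * u0 = u0
u0^4 = u0 * u0 = u4
(Structurally, Γ here is isomorphic to the elementary abelian group (Z_2)^3.)

u4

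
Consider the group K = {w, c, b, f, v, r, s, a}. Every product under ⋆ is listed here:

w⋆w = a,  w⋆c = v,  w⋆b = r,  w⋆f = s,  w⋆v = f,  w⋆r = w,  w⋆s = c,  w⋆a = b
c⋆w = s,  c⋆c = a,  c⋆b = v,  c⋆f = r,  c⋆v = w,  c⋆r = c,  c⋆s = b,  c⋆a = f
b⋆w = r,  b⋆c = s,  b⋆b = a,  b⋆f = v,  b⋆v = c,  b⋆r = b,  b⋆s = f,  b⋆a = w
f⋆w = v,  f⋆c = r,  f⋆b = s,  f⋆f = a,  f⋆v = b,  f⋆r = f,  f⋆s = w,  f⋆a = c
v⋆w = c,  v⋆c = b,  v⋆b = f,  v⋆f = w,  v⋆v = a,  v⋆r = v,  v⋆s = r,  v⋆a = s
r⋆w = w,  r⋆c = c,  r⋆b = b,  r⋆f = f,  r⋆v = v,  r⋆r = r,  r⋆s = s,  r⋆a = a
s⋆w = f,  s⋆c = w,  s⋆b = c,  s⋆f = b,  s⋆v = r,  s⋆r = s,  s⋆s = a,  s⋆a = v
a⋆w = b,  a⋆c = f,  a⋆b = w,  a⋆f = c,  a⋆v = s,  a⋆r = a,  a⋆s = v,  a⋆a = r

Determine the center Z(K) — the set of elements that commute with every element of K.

An element z is central iff its row equals its column in the table.
For c: c ⋆ v = w ≠ b = v ⋆ c, so c ∉ Z.
Checking each element this way leaves Z(K) = {a, r}.
(Structurally, K here is isomorphic to the quaternion group Q_8.)

{a, r}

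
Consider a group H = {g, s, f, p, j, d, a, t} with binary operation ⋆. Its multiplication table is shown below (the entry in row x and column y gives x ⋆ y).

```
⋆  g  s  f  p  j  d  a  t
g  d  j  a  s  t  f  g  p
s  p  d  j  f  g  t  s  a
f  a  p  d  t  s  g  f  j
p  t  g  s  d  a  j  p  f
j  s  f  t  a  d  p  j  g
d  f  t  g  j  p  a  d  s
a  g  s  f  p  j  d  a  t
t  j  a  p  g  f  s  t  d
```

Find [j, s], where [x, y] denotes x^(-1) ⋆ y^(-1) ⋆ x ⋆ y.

d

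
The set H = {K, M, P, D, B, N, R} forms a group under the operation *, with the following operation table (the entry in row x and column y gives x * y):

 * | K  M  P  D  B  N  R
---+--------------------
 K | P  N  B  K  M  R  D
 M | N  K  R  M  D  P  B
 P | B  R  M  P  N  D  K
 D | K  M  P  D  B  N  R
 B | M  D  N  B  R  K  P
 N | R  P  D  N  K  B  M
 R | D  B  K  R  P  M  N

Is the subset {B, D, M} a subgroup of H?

No

B * B = R, which is not in {B, D, M}.
The subset is not closed under *, so it is not a subgroup.
(Structurally, H here is isomorphic to the cyclic group Z_7.)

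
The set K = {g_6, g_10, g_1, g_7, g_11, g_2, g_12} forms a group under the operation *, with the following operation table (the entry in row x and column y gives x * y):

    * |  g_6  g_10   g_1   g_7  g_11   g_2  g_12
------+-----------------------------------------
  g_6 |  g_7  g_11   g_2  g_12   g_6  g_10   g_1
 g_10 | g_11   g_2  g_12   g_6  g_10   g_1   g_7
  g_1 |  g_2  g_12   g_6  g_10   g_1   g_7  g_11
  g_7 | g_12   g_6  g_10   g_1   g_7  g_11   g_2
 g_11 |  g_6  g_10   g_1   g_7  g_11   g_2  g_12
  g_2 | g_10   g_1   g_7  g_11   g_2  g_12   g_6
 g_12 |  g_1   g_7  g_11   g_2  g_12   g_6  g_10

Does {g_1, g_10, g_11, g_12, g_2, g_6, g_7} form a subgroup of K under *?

Yes

{g_1, g_10, g_11, g_12, g_2, g_6, g_7} contains the identity g_11.
Checking products: every product of two elements of {g_1, g_10, g_11, g_12, g_2, g_6, g_7} (read from the table) lies in {g_1, g_10, g_11, g_12, g_2, g_6, g_7}, so the set is closed.
In a finite group, a nonempty closed subset is a subgroup. So {g_1, g_10, g_11, g_12, g_2, g_6, g_7} ≤ K.
(Structurally, K here is isomorphic to the cyclic group Z_7.)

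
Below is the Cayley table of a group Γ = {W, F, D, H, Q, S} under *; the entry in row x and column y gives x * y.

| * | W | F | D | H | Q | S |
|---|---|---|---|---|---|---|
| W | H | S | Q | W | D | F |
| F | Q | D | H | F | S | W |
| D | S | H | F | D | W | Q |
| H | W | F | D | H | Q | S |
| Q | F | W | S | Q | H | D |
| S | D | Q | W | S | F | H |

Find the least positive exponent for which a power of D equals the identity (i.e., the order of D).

3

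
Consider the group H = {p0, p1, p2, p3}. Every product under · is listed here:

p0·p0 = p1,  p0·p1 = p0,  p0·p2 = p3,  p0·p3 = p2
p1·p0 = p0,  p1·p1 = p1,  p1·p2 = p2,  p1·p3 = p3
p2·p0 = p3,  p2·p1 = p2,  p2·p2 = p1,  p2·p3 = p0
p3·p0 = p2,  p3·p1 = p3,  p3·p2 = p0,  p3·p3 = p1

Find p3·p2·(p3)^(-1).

p2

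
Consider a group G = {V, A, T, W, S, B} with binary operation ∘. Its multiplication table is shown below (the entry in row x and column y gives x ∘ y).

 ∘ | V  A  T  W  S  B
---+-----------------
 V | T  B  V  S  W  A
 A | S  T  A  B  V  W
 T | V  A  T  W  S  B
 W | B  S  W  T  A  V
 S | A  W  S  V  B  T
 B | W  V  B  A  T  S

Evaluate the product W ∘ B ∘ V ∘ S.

W ∘ B = V
V ∘ V = T
T ∘ S = S

S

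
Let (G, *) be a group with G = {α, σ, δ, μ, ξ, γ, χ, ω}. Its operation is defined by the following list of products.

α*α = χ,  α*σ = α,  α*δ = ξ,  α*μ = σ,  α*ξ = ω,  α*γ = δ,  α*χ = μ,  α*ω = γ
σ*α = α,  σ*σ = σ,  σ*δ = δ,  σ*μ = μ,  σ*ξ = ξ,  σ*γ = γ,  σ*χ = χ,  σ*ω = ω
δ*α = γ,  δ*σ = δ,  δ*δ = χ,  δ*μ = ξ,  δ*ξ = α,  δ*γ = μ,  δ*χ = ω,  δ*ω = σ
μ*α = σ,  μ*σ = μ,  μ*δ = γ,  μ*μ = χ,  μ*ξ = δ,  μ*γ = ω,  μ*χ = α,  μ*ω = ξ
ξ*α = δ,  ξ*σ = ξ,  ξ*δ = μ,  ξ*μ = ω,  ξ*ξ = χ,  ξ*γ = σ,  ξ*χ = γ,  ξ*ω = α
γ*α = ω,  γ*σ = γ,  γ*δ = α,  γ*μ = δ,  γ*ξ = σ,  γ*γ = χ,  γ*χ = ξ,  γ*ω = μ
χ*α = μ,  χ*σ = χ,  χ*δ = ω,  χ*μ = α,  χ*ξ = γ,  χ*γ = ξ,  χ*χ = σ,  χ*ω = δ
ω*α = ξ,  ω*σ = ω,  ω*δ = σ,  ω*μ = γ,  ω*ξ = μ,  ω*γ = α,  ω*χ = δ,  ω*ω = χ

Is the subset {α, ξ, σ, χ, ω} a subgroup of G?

χ*ξ = γ, which is not in {α, ξ, σ, χ, ω}.
The subset is not closed under *, so it is not a subgroup.
(Structurally, G here is isomorphic to the quaternion group Q_8.)

No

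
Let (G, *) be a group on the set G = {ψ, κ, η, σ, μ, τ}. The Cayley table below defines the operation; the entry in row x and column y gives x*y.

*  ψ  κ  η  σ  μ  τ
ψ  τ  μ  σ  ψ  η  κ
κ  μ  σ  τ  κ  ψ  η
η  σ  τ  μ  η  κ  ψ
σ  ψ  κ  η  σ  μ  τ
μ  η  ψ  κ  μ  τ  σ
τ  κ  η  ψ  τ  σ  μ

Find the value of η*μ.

Read row η, column μ: η*μ = κ.

κ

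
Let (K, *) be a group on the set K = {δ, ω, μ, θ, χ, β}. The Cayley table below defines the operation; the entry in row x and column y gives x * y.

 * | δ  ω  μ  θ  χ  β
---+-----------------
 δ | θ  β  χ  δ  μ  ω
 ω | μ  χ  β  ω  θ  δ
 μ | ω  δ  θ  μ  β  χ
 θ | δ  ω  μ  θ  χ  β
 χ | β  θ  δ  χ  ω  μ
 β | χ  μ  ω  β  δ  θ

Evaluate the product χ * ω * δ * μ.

χ

χ * ω = θ
θ * δ = δ
δ * μ = χ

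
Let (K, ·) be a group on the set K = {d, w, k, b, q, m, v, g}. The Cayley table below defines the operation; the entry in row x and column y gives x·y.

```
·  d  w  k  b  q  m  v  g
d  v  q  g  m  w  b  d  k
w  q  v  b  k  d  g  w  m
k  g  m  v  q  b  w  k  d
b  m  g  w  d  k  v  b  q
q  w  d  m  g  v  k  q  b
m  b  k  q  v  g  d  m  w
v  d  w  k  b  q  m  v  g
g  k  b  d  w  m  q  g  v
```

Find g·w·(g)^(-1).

q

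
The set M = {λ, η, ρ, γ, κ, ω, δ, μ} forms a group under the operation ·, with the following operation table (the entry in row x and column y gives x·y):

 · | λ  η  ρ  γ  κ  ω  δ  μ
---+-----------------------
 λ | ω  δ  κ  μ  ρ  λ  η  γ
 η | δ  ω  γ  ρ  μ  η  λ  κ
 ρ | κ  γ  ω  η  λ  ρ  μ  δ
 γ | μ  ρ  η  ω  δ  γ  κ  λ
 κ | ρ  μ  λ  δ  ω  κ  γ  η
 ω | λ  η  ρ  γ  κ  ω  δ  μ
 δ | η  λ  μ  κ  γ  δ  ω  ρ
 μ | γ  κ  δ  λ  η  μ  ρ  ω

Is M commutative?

Yes

Check whether the table is symmetric across its main diagonal.
Every entry (row x, col y) equals the entry (row y, col x), so M is abelian.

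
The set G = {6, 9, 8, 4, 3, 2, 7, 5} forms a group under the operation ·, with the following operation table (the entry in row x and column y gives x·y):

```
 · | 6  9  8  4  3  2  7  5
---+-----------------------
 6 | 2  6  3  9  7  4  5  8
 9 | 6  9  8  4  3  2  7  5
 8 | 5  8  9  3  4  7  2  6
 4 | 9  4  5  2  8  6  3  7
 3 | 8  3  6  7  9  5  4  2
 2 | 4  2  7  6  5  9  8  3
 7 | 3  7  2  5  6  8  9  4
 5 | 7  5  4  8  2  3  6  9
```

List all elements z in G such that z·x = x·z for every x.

{2, 9}

An element z is central iff its row equals its column in the table.
For 4: 4·7 = 3 ≠ 5 = 7·4, so 4 ∉ Z.
Checking each element this way leaves Z(G) = {2, 9}.
(Structurally, G here is isomorphic to the dihedral group D_4.)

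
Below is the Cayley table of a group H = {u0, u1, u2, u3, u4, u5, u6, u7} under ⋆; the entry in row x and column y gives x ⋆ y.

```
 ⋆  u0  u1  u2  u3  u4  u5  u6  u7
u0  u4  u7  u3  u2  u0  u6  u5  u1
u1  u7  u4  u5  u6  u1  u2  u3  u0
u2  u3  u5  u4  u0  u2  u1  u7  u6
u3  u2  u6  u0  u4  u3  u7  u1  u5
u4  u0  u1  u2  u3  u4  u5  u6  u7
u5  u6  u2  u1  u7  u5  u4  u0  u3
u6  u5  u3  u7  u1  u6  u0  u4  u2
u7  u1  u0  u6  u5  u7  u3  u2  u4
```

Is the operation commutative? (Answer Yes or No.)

Check whether the table is symmetric across its main diagonal.
Every entry (row x, col y) equals the entry (row y, col x), so H is abelian.

Yes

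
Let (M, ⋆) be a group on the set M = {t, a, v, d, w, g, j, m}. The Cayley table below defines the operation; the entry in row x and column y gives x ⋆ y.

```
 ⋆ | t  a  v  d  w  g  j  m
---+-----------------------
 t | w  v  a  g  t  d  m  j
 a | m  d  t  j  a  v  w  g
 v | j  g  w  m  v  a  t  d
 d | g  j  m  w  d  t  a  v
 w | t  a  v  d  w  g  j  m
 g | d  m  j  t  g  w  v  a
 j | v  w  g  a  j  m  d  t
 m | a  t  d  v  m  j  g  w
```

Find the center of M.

An element z is central iff its row equals its column in the table.
For v: v ⋆ a = g ≠ t = a ⋆ v, so v ∉ Z.
Checking each element this way leaves Z(M) = {d, w}.

{d, w}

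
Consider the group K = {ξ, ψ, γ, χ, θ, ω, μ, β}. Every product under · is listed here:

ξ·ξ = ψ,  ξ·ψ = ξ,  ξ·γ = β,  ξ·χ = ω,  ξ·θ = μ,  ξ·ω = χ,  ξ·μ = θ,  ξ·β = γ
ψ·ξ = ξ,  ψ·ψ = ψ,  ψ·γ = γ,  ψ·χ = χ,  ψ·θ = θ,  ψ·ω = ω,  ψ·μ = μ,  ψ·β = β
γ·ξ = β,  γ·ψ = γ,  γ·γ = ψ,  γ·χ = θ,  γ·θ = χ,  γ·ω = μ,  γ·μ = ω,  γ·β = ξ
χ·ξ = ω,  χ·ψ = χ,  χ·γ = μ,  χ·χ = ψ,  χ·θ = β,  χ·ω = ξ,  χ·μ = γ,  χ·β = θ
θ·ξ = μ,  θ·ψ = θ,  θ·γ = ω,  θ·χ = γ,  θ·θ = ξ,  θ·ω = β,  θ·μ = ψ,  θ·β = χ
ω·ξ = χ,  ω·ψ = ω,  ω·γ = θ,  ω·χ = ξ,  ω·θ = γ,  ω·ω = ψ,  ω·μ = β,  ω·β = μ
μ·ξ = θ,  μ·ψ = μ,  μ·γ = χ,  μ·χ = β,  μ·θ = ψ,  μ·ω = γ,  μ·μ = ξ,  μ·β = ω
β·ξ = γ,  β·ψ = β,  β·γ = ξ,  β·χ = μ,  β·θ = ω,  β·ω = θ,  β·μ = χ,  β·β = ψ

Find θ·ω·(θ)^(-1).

The identity is ψ. In row θ, the entry ψ sits in column μ, so θ^(-1) = μ.
θ·ω = β
β·μ = χ

χ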